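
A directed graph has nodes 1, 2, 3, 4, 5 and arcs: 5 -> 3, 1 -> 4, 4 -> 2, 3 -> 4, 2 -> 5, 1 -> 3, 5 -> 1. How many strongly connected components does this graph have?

1

{1, 2, 3, 4, 5} are all mutually reachable — one SCC of size 5.
That gives 1 strongly connected component.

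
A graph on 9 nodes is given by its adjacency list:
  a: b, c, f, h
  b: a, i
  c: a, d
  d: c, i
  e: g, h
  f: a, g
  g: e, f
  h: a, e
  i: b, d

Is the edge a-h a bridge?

No

After removing a-h, the path a-f-g-e-h still connects them, so the edge is not a bridge.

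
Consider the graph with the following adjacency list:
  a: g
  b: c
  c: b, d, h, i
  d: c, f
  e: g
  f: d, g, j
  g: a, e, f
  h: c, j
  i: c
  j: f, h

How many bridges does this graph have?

The edges on the cycle c-d-f-j-h-c are not bridges since each lies on that cycle.
But removing c-i disconnects c from i; removing c-b disconnects c from b; removing f-g disconnects f from g; removing e-g disconnects e from g — these are bridges.
In total 5 edges are bridges.

5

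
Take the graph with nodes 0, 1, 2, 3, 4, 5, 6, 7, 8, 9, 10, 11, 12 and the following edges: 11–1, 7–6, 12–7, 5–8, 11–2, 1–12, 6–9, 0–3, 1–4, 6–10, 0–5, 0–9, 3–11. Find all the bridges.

0-5, 1-4, 10-6, 11-2, 5-8

The edges on the cycle 0-3-11-1-12-7-6-9-0 are not bridges since each lies on that cycle.
But removing 2–11 disconnects 2 from 11; removing 4–1 disconnects 4 from 1; removing 5–8 disconnects 5 from 8; removing 10–6 disconnects 10 from 6 — these are bridges.
In total 5 edges are bridges.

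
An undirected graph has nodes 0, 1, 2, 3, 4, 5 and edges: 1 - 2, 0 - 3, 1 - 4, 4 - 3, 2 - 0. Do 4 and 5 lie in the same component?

No

The component containing 4 is {0, 1, 2, 3, 4}, and 5 is not in it.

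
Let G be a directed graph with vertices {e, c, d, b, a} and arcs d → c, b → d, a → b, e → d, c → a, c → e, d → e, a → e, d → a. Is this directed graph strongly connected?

From a we can reach every vertex (a, b, c, d, e), and every vertex can reach a (a, b, c, d, e). So the whole graph is one strongly connected component.

Yes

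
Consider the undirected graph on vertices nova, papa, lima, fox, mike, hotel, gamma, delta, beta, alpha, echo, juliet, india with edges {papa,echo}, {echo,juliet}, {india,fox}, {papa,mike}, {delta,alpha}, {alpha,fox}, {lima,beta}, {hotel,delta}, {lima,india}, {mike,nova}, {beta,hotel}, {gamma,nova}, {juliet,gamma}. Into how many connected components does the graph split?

2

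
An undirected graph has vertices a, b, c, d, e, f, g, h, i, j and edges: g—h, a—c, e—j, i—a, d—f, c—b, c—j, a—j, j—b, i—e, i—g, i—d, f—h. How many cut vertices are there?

1

Removing i increases the component count from 1 to 2, so i is a cut vertex.
By contrast removing f leaves 1 component; it is not a cut vertex. No other vertex is a cut vertex either.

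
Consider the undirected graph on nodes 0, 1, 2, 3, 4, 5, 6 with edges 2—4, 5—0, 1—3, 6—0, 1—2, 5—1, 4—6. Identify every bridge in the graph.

1-3

The edges on the cycle 5-1-2-4-6-0-5 are not bridges since each lies on that cycle.
But removing 1—3 disconnects 1 from 3 — this is a bridge.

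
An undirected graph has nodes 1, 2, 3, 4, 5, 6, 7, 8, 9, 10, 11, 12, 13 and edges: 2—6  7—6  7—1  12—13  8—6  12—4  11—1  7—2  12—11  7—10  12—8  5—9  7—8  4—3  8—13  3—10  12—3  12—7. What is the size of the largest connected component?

11

Starting from 5 we can reach 5, 9. That is one component of size 2.
Starting from 1 we can reach 1, 2, 3, 4, 6, 7, 8, 10, 11, 12, 13. That is one component of size 11.
The largest has 11 vertices.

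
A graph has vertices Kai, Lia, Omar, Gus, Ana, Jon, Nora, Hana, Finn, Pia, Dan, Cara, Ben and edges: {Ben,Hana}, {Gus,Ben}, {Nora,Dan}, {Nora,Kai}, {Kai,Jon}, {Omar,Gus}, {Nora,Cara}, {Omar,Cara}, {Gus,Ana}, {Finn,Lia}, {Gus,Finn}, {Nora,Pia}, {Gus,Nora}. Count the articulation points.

Removing Ben increases the component count from 1 to 2, so Ben is a cut vertex.
Removing Gus increases the component count from 1 to 4, so Gus is a cut vertex.
Removing Kai increases the component count from 1 to 2, so Kai is a cut vertex.
Likewise Finn, Nora are cut vertices.
By contrast removing Ana leaves 1 component; it is not a cut vertex. No other vertex is a cut vertex either.

5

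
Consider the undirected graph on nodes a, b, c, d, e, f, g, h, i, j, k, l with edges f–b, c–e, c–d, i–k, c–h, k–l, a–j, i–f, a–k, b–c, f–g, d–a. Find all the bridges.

The edges on the cycle i-f-b-c-d-a-k-i are not bridges since each lies on that cycle.
But removing f–g disconnects f from g; removing k–l disconnects k from l; removing h–c disconnects h from c; removing j–a disconnects j from a — these are bridges.
In total 5 edges are bridges.

a-j, c-e, c-h, f-g, k-l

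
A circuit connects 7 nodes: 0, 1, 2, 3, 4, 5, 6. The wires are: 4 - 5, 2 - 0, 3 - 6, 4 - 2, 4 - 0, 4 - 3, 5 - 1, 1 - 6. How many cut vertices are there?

1

Removing 4 increases the component count from 1 to 2, so 4 is a cut vertex.
By contrast removing 6 leaves 1 component; it is not a cut vertex. No other vertex is a cut vertex either.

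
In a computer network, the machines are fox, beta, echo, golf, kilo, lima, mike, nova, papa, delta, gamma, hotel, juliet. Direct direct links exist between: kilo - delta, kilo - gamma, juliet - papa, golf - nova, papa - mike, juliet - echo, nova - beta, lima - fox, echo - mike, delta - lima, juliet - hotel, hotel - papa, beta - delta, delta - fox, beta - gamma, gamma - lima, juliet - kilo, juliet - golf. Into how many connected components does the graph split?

Starting from fox we can reach fox, beta, echo, golf, kilo, lima, mike, nova, papa, delta, gamma, hotel, juliet. That is one component of size 13.
Total: 1 component.

1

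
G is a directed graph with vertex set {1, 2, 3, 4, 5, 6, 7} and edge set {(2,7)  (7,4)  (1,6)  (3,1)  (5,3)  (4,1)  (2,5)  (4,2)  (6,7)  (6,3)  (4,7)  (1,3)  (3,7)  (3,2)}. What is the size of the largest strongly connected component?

7

{1, 2, 3, 4, 5, 6, 7} are all mutually reachable — one SCC of size 7.
The largest has 7 vertices.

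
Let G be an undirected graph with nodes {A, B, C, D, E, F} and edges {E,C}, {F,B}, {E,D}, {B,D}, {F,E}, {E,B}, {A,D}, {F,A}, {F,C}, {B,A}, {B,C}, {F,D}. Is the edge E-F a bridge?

After removing E-F, the path E-B-F still connects them, so the edge is not a bridge.

No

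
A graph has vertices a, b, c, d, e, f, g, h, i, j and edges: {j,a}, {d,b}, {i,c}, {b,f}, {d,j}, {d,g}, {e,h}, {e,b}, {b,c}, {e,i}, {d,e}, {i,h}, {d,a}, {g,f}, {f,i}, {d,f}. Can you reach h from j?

Yes

From j we can reach a, b, c, d, e, f, g, h, i, j, which includes h.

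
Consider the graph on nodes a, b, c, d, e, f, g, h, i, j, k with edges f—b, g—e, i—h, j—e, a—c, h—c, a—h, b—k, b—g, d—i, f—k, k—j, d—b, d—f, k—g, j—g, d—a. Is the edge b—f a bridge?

No

After removing b—f, the path b-d-f still connects them, so the edge is not a bridge.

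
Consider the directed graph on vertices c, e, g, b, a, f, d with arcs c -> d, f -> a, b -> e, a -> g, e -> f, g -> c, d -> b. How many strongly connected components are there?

{a, b, c, d, e, f, g} are all mutually reachable — one SCC of size 7.
That gives 1 strongly connected component.

1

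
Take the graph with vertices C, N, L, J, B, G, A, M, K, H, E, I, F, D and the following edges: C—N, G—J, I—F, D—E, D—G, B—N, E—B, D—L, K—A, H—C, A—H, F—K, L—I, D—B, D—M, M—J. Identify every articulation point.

Removing D increases the component count from 1 to 2, so D is a cut vertex.
By contrast removing G leaves 1 component; it is not a cut vertex. No other vertex is a cut vertex either.

D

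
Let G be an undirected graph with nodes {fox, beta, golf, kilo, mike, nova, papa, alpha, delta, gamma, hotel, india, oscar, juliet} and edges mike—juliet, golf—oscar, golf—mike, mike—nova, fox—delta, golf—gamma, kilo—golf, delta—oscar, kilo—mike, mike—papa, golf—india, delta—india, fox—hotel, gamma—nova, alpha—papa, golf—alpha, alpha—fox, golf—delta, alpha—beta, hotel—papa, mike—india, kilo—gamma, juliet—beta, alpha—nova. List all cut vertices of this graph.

Removing fox, for instance, still leaves 1 component. No single vertex removal increases the component count — the graph has no articulation points.

none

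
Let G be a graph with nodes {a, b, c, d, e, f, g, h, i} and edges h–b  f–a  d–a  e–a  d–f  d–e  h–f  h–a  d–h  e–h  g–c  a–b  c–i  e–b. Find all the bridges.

c-g, c-i

The edges on the cycle d-e-h-f-d are not bridges since each lies on that cycle.
But removing g–c disconnects g from c; removing i–c disconnects i from c — these are bridges.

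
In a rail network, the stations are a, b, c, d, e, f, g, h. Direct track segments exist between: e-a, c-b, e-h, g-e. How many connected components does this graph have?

f is isolated — a component by itself.
d is isolated — a component by itself.
Starting from b we can reach b, c. That is one component of size 2.
Starting from a we can reach a, e, g, h. That is one component of size 4.
Total: 4 components.

4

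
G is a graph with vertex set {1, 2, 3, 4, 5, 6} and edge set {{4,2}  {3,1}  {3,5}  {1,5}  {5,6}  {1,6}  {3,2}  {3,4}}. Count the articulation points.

Removing 3 increases the component count from 1 to 2, so 3 is a cut vertex.
By contrast removing 1 leaves 1 component; it is not a cut vertex. No other vertex is a cut vertex either.

1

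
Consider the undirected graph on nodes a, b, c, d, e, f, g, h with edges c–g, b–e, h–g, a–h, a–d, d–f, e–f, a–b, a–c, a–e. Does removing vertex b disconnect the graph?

Deleting b leaves 1 component (was 1) (its neighbors a, e remain connected to each other), so b is not a cut vertex.

No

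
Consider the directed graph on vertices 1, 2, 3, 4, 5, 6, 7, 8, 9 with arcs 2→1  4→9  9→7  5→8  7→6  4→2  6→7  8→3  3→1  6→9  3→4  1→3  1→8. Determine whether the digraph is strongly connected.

There is no directed path from 9 to 5, so the graph is not strongly connected.

No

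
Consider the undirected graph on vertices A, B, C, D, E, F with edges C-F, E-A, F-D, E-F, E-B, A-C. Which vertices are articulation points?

E, F

Removing E increases the component count from 1 to 2, so E is a cut vertex.
Removing F increases the component count from 1 to 2, so F is a cut vertex.
By contrast removing A leaves 1 component; it is not a cut vertex. No other vertex is a cut vertex either.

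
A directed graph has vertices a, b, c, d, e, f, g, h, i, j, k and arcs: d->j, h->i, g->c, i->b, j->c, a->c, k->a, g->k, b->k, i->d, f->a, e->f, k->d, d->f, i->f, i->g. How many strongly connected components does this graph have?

{c} is an SCC by itself.
{a} is an SCC by itself.
{k} is an SCC by itself.
{h} is an SCC by itself.
{g} is an SCC by itself.
(and 6 more singleton SCCs)
That gives 11 strongly connected components.

11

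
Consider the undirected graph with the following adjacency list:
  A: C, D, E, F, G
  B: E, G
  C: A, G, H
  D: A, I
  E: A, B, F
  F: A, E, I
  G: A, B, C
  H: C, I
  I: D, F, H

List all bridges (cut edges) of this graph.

none

The edges on the cycle G-C-H-I-D-A-E-B-G are not bridges since each lies on that cycle.
Every edge lies on some cycle, so there are no bridges.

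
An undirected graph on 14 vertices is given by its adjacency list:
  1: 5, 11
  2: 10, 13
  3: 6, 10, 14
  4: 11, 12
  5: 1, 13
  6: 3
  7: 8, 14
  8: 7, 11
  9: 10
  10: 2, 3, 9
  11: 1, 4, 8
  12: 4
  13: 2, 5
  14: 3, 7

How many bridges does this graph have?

4

The edges on the cycle 7-8-11-1-5-13-2-10-3-14-7 are not bridges since each lies on that cycle.
But removing 3-6 disconnects 3 from 6; removing 9-10 disconnects 9 from 10; removing 4-12 disconnects 4 from 12; removing 11-4 disconnects 11 from 4 — these are bridges.
That makes 4 bridges.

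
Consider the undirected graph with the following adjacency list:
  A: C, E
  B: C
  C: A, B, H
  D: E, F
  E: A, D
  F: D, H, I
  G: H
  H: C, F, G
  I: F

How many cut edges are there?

3

The edges on the cycle E-A-C-H-F-D-E are not bridges since each lies on that cycle.
But removing B-C disconnects B from C; removing H-G disconnects H from G; removing F-I disconnects F from I — these are bridges.
That makes 3 bridges.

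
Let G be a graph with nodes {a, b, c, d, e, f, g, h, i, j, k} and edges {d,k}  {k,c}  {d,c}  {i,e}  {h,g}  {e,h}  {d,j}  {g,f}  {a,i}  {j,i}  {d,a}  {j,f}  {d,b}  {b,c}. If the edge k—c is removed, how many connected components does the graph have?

1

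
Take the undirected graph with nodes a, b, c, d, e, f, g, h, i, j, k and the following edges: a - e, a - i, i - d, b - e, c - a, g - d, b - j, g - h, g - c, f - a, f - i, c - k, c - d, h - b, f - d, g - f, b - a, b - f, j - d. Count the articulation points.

Removing c increases the component count from 1 to 2, so c is a cut vertex.
By contrast removing h leaves 1 component; it is not a cut vertex. No other vertex is a cut vertex either.

1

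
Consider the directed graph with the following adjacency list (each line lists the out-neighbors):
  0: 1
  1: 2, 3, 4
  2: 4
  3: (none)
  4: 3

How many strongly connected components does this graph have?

5

{3} is an SCC by itself.
{0} is an SCC by itself.
{1} is an SCC by itself.
{2} is an SCC by itself.
{4} is an SCC by itself.
That gives 5 strongly connected components.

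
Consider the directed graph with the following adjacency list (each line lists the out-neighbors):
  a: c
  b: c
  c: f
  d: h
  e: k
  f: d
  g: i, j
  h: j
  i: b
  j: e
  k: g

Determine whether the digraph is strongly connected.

No

There is no directed path from i to a, so the graph is not strongly connected.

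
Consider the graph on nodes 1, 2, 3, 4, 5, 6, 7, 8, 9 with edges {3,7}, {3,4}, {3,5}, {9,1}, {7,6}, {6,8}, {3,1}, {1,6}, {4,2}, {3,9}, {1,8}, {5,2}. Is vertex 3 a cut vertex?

Yes

Deleting 3 raises the number of components from 1 to 2, so 3 is a cut vertex.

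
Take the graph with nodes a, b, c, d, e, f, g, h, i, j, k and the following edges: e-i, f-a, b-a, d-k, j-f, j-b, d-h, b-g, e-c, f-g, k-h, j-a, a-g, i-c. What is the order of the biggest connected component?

5

Starting from d we can reach d, h, k. That is one component of size 3.
Starting from c we can reach c, e, i. That is one component of size 3.
Starting from a we can reach a, b, f, g, j. That is one component of size 5.
The largest has 5 vertices.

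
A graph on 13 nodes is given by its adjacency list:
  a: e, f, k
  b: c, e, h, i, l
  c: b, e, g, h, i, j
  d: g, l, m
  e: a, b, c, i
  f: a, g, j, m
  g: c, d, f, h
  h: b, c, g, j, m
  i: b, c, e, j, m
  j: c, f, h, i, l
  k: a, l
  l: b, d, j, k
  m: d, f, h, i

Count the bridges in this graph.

0

The edges on the cycle e-b-i-e are not bridges since each lies on that cycle.
Every edge lies on some cycle, so there are no bridges.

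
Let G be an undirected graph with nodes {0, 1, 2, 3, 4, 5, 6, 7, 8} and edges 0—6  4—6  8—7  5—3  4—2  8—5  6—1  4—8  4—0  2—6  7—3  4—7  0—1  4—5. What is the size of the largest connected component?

Starting from 0 we can reach 0, 1, 2, 3, 4, 5, 6, 7, 8. That is one component of size 9.
The largest has 9 vertices.

9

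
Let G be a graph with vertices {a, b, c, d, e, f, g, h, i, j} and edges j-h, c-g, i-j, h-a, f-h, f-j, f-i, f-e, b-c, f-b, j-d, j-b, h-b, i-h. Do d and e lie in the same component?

Yes

From d we can reach a, b, c, d, e, f, g, h, i, j, which includes e.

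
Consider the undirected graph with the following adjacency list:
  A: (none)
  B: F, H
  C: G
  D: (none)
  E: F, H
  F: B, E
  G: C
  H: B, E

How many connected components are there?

4

D is isolated — a component by itself.
A is isolated — a component by itself.
Starting from C we can reach C, G. That is one component of size 2.
Starting from B we can reach B, E, F, H. That is one component of size 4.
Total: 4 components.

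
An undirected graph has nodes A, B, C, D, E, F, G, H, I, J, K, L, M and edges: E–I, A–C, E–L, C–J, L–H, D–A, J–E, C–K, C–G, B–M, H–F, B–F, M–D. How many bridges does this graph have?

3

The edges on the cycle B-M-D-A-C-J-E-L-H-F-B are not bridges since each lies on that cycle.
But removing G–C disconnects G from C; removing K–C disconnects K from C; removing I–E disconnects I from E — these are bridges.
That makes 3 bridges.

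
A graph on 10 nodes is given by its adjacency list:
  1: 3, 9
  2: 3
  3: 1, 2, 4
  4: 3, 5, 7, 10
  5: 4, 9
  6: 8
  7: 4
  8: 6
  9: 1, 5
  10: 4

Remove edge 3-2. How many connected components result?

Before removal there are 2 components.
3-2 is a bridge — removing it separates 3's side from 2's side.
After removal: 3 components.

3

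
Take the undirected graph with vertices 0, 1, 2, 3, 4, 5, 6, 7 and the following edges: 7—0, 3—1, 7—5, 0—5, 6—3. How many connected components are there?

4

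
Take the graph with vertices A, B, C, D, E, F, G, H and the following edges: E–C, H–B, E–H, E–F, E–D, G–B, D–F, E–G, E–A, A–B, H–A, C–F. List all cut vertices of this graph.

Removing E increases the component count from 1 to 2, so E is a cut vertex.
By contrast removing G leaves 1 component; it is not a cut vertex. No other vertex is a cut vertex either.

E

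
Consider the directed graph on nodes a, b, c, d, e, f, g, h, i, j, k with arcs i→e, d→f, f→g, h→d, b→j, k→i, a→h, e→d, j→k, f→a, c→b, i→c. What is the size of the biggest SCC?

{b, c, i, j, k} are all mutually reachable — one SCC of size 5.
{a, d, f, h} are all mutually reachable — one SCC of size 4.
{e} is an SCC by itself.
{g} is an SCC by itself.
The largest has 5 vertices.

5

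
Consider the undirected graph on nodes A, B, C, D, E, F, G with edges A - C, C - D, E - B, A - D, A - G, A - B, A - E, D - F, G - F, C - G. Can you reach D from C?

Yes

From C we can reach A, B, C, D, E, F, G, which includes D.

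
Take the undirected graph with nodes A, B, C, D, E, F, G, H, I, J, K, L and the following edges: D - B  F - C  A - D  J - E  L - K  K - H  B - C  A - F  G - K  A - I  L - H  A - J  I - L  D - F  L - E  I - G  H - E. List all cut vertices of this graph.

Removing A increases the component count from 1 to 2, so A is a cut vertex.
By contrast removing G leaves 1 component; it is not a cut vertex. No other vertex is a cut vertex either.

A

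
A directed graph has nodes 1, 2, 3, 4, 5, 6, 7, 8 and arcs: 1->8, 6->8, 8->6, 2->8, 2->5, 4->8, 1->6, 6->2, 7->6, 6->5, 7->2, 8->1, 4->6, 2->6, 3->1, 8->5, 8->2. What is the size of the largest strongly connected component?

4

{1, 2, 6, 8} are all mutually reachable — one SCC of size 4.
{4} is an SCC by itself.
{5} is an SCC by itself.
{3} is an SCC by itself.
{7} is an SCC by itself.
The largest has 4 vertices.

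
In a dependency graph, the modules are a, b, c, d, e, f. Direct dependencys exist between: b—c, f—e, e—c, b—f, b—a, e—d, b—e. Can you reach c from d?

Yes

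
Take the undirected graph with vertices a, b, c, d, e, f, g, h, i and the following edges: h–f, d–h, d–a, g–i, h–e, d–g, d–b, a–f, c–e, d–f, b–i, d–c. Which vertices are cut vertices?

d

Removing d increases the component count from 1 to 2, so d is a cut vertex.
By contrast removing b leaves 1 component; it is not a cut vertex. No other vertex is a cut vertex either.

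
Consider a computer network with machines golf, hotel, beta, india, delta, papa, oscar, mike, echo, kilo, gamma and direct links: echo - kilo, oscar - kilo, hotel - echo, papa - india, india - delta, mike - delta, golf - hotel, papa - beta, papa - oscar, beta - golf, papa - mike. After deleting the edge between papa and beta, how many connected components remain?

2

papa and beta are still connected via papa-oscar-kilo-echo-hotel-golf-beta, so the component count stays at 2.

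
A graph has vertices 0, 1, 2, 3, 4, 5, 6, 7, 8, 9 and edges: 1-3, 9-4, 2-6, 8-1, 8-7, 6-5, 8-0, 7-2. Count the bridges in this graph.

8

removing 7-8 disconnects 7 from 8; removing 8-1 disconnects 8 from 1; removing 9-4 disconnects 9 from 4; removing 1-3 disconnects 1 from 3 — these are bridges.
In total 8 edges are bridges.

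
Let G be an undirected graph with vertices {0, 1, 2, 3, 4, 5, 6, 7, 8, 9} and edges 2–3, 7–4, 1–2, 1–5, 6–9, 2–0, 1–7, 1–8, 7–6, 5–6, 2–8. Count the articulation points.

Removing 1 increases the component count from 1 to 2, so 1 is a cut vertex.
Removing 2 increases the component count from 1 to 3, so 2 is a cut vertex.
Removing 6 increases the component count from 1 to 2, so 6 is a cut vertex.
Likewise 7 is a cut vertex.
By contrast removing 3 leaves 1 component; it is not a cut vertex. No other vertex is a cut vertex either.

4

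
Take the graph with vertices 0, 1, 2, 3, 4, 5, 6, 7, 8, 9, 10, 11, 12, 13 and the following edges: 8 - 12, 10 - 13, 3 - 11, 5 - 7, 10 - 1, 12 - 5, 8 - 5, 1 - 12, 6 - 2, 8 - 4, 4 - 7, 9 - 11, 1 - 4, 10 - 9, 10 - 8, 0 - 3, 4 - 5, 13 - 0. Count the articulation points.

Removing 10 increases the component count from 2 to 3, so 10 is a cut vertex.
By contrast removing 3 leaves 2 components; it is not a cut vertex. No other vertex is a cut vertex either.

1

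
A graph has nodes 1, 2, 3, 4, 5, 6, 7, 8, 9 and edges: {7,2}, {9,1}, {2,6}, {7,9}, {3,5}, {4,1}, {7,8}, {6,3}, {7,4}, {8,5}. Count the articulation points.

1

Removing 7 increases the component count from 1 to 2, so 7 is a cut vertex.
By contrast removing 2 leaves 1 component; it is not a cut vertex. No other vertex is a cut vertex either.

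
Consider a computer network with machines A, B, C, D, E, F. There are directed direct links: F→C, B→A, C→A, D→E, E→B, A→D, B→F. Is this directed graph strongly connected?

From D we can reach every vertex (A, B, C, D, E, F), and every vertex can reach D (A, B, C, D, E, F). So the whole graph is one strongly connected component.

Yes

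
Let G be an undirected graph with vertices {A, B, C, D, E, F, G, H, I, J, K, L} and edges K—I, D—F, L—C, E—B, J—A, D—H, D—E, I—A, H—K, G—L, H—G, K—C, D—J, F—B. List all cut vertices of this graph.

Removing D increases the component count from 1 to 2, so D is a cut vertex.
By contrast removing A leaves 1 component; it is not a cut vertex. No other vertex is a cut vertex either.

D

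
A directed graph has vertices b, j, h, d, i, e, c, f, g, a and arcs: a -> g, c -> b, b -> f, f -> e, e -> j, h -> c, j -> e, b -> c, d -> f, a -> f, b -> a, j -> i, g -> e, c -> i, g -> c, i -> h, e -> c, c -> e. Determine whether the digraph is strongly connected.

There is no directed path from a to d, so the graph is not strongly connected.

No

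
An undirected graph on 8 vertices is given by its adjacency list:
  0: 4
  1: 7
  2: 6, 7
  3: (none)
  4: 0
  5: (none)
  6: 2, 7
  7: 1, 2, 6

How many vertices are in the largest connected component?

4

5 is isolated — a component by itself.
3 is isolated — a component by itself.
Starting from 0 we can reach 0, 4. That is one component of size 2.
Starting from 1 we can reach 1, 2, 6, 7. That is one component of size 4.
The largest has 4 vertices.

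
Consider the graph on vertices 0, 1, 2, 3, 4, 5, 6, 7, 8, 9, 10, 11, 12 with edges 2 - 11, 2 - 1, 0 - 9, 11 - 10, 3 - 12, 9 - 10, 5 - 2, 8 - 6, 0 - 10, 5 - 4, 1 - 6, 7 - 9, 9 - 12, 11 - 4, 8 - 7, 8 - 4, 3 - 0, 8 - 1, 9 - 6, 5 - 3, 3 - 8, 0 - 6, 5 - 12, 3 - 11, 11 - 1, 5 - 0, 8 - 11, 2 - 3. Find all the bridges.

The edges on the cycle 5-2-1-8-3-5 are not bridges since each lies on that cycle.
Every edge lies on some cycle, so there are no bridges.

none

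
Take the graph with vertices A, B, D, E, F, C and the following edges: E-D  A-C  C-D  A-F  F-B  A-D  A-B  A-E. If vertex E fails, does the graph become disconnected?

No

Deleting E leaves 1 component (was 1) (its neighbors A, D remain connected to each other), so E is not a cut vertex.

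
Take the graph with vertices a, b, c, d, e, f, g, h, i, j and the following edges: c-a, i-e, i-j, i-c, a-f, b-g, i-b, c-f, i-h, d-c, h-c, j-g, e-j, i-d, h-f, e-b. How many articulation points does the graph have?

1

Removing i increases the component count from 1 to 2, so i is a cut vertex.
By contrast removing h leaves 1 component; it is not a cut vertex. No other vertex is a cut vertex either.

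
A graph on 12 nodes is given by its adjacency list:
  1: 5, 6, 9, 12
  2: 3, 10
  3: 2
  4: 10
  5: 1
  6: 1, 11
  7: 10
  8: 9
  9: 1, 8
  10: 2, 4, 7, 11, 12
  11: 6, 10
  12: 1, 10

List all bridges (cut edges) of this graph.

1-5, 1-9, 10-2, 10-4, 10-7, 2-3, 8-9

The edges on the cycle 10-11-6-1-12-10 are not bridges since each lies on that cycle.
But removing 10-7 disconnects 10 from 7; removing 2-3 disconnects 2 from 3; removing 5-1 disconnects 5 from 1; removing 10-4 disconnects 10 from 4 — these are bridges.
In total 7 edges are bridges.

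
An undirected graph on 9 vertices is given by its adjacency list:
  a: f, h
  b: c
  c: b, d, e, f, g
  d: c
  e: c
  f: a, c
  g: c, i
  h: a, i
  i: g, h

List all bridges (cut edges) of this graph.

b-c, c-d, c-e

The edges on the cycle g-c-f-a-h-i-g are not bridges since each lies on that cycle.
But removing c-e disconnects c from e; removing b-c disconnects b from c; removing c-d disconnects c from d — these are bridges.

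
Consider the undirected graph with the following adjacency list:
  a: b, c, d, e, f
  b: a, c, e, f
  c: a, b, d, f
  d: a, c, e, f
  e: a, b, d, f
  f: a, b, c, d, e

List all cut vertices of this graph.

none

Removing c, for instance, still leaves 1 component. No single vertex removal increases the component count — the graph has no articulation points.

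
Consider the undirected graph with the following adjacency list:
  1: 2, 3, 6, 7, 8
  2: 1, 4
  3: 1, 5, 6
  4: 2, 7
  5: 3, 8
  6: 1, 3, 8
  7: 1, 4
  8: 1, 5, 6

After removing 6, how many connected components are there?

1

With 6 gone, the remaining components are: {1, 2, 3, 4, 5, 7, 8}.
That is 1 component.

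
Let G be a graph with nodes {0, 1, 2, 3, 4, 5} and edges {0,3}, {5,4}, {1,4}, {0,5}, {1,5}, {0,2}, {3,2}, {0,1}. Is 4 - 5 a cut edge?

After removing 4 - 5, the path 4-1-5 still connects them, so the edge is not a bridge.

No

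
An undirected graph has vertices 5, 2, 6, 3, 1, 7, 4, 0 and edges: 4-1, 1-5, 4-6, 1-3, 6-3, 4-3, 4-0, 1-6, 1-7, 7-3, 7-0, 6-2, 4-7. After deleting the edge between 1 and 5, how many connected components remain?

Before removal there is 1 component.
1-5 is a bridge — removing it separates 1's side from 5's side.
After removal: 2 components.

2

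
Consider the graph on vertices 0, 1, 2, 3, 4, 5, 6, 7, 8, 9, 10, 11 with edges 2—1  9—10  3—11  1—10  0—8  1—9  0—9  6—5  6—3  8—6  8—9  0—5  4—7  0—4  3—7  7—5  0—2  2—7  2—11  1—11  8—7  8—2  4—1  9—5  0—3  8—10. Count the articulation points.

Removing 5, for instance, still leaves 1 component. No single vertex removal increases the component count — the graph has no articulation points.

0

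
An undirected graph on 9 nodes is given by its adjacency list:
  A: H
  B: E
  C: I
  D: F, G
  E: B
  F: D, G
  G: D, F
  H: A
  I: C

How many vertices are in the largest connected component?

3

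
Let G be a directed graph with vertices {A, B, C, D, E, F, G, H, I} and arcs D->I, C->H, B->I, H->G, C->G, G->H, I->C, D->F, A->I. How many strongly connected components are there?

{G, H} are all mutually reachable — one SCC of size 2.
{A} is an SCC by itself.
{B} is an SCC by itself.
{E} is an SCC by itself.
{F} is an SCC by itself.
(and 3 more singleton SCCs)
That gives 8 strongly connected components.

8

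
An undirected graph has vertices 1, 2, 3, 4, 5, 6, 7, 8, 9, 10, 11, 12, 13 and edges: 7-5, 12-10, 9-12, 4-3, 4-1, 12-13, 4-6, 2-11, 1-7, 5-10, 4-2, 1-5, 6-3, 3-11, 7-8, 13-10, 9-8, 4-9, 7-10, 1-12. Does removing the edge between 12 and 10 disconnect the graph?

After removing 12-10, the path 12-13-10 still connects them, so the edge is not a bridge.

No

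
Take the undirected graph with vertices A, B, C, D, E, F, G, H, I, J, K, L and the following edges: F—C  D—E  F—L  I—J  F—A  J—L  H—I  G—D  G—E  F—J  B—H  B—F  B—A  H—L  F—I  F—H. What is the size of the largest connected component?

K is isolated — a component by itself.
Starting from D we can reach D, E, G. That is one component of size 3.
Starting from A we can reach A, B, C, F, H, I, J, L. That is one component of size 8.
The largest has 8 vertices.

8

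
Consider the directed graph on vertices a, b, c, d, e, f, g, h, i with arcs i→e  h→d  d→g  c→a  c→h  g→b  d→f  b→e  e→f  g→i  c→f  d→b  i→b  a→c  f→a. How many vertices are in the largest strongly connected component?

9

{a, b, c, d, e, f, g, h, i} are all mutually reachable — one SCC of size 9.
The largest has 9 vertices.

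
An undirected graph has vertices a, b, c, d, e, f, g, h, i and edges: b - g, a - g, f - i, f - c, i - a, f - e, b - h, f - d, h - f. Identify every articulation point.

Removing f increases the component count from 1 to 4, so f is a cut vertex.
By contrast removing d leaves 1 component; it is not a cut vertex. No other vertex is a cut vertex either.

f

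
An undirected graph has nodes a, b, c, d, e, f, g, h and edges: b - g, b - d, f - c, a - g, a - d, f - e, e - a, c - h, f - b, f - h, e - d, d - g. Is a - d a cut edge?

After removing a - d, the path a-e-d still connects them, so the edge is not a bridge.

No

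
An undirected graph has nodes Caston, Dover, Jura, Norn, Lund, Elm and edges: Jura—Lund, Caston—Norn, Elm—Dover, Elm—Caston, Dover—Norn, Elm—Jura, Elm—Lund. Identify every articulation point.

Removing Elm increases the component count from 1 to 2, so Elm is a cut vertex.
By contrast removing Norn leaves 1 component; it is not a cut vertex. No other vertex is a cut vertex either.

Elm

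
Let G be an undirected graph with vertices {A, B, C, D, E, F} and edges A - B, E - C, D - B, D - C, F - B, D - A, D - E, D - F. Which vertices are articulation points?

Removing D increases the component count from 1 to 2, so D is a cut vertex.
By contrast removing C leaves 1 component; it is not a cut vertex. No other vertex is a cut vertex either.

D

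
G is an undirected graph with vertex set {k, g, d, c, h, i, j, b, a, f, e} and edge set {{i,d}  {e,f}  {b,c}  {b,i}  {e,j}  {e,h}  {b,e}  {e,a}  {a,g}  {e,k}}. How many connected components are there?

1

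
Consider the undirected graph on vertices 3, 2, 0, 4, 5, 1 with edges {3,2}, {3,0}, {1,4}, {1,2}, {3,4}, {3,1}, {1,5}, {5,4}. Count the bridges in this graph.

1

The edges on the cycle 1-5-4-1 are not bridges since each lies on that cycle.
But removing 3 - 0 disconnects 3 from 0 — this is a bridge.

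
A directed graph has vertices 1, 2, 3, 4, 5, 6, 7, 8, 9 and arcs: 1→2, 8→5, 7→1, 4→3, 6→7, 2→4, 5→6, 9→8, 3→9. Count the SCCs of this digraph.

{1, 2, 3, 4, 5, 6, 7, 8, 9} are all mutually reachable — one SCC of size 9.
That gives 1 strongly connected component.

1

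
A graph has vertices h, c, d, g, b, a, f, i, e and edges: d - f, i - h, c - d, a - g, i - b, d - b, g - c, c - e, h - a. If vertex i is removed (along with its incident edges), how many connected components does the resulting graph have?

With i gone, the remaining components are: {a, b, c, d, e, f, g, h}.
That is 1 component.

1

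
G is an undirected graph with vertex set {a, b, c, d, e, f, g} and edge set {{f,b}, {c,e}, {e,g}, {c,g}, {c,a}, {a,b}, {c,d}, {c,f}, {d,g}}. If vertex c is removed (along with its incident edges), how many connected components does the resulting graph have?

2

With c gone, the remaining components are: {a, b, f}; {d, e, g}.
That is 2 components.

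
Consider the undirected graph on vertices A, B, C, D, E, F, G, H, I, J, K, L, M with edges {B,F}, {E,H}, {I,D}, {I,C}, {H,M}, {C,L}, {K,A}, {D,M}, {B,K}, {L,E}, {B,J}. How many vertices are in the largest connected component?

7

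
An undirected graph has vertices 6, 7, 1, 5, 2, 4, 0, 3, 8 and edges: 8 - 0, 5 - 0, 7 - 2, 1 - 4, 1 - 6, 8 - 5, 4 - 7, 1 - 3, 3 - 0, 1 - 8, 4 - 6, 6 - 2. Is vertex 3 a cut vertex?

No

Deleting 3 leaves 1 component (was 1) (its neighbors 0, 1 remain connected to each other), so 3 is not a cut vertex.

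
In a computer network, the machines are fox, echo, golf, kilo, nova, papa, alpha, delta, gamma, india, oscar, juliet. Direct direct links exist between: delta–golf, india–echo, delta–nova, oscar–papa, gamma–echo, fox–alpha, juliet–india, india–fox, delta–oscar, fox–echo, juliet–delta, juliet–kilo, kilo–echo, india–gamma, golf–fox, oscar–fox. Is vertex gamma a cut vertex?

Deleting gamma leaves 1 component (was 1) (its neighbors echo, india remain connected to each other), so gamma is not a cut vertex.

No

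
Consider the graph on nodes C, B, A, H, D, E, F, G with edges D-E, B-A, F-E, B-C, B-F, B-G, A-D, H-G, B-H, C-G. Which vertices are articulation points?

Removing B increases the component count from 1 to 2, so B is a cut vertex.
By contrast removing A leaves 1 component; it is not a cut vertex. No other vertex is a cut vertex either.

B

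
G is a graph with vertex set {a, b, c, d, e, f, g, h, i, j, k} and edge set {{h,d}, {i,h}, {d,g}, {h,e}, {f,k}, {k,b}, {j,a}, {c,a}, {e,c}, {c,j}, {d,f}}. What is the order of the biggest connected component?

Starting from a we can reach a, b, c, d, e, f, g, h, i, j, k. That is one component of size 11.
The largest has 11 vertices.

11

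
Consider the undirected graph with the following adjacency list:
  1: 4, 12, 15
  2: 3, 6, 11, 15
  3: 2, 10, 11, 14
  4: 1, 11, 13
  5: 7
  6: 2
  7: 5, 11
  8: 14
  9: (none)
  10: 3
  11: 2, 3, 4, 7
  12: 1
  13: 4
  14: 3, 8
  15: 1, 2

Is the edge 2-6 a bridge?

Removing 2-6 leaves no path between 2 and 6: the component count goes from 2 to 3. So it is a bridge.

Yes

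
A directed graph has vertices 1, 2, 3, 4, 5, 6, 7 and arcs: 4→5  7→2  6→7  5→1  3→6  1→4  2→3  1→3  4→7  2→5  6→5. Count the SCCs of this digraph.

1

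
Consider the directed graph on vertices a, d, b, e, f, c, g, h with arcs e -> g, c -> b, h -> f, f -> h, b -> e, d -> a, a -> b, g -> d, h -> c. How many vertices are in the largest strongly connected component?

{a, b, d, e, g} are all mutually reachable — one SCC of size 5.
{f, h} are all mutually reachable — one SCC of size 2.
{c} is an SCC by itself.
The largest has 5 vertices.

5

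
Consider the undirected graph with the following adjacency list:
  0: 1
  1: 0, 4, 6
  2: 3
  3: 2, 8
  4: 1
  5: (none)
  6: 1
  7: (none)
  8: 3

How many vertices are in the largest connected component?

4

7 is isolated — a component by itself.
5 is isolated — a component by itself.
Starting from 2 we can reach 2, 3, 8. That is one component of size 3.
Starting from 0 we can reach 0, 1, 4, 6. That is one component of size 4.
The largest has 4 vertices.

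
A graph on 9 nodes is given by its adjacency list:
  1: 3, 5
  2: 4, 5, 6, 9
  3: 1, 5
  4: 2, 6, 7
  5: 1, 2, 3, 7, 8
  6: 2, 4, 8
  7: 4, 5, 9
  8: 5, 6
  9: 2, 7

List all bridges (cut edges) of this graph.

none

The edges on the cycle 5-3-1-5 are not bridges since each lies on that cycle.
Every edge lies on some cycle, so there are no bridges.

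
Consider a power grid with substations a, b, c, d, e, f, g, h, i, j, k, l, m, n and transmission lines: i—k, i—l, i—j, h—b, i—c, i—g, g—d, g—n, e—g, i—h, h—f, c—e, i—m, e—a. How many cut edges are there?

The edges on the cycle i-c-e-g-i are not bridges since each lies on that cycle.
But removing i—m disconnects i from m; removing n—g disconnects n from g; removing i—l disconnects i from l; removing i—h disconnects i from h — these are bridges.
In total 10 edges are bridges.

10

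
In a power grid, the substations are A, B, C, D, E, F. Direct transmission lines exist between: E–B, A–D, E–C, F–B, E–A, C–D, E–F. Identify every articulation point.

Removing E increases the component count from 1 to 2, so E is a cut vertex.
By contrast removing D leaves 1 component; it is not a cut vertex. No other vertex is a cut vertex either.

E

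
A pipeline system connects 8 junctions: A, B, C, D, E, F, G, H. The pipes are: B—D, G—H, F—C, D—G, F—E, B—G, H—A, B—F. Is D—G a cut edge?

No

After removing D—G, the path D-B-G still connects them, so the edge is not a bridge.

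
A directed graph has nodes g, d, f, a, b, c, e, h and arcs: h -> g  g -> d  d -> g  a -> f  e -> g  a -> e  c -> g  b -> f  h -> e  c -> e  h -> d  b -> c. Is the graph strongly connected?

No

There is no directed path from b to h, so the graph is not strongly connected.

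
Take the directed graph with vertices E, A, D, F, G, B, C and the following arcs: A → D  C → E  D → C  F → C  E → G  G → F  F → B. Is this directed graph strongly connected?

No

There is no directed path from G to A, so the graph is not strongly connected.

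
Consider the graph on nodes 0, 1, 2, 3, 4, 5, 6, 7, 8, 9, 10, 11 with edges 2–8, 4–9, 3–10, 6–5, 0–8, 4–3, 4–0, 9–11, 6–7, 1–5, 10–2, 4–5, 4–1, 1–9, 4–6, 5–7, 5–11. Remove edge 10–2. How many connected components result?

1

10 and 2 are still connected via 10-3-4-0-8-2, so the component count stays at 1.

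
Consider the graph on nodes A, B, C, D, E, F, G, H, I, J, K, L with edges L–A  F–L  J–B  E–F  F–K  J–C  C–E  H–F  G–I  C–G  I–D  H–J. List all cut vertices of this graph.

C, F, G, I, J, L

Removing C increases the component count from 1 to 2, so C is a cut vertex.
Removing F increases the component count from 1 to 3, so F is a cut vertex.
Removing G increases the component count from 1 to 2, so G is a cut vertex.
Likewise I, J, L are cut vertices.
By contrast removing H leaves 1 component; it is not a cut vertex. No other vertex is a cut vertex either.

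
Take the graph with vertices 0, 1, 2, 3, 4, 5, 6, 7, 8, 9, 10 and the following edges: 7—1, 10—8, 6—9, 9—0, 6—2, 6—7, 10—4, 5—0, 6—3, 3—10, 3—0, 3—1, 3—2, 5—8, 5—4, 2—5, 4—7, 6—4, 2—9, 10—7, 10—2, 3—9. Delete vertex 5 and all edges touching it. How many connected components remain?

With 5 gone, the remaining components are: {0, 1, 2, 3, 4, 6, 7, 8, 9, 10}.
That is 1 component.

1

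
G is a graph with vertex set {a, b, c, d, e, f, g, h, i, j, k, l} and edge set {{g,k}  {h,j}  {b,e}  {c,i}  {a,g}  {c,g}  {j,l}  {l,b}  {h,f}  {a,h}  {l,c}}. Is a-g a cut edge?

No

After removing a-g, the path a-h-j-l-c-g still connects them, so the edge is not a bridge.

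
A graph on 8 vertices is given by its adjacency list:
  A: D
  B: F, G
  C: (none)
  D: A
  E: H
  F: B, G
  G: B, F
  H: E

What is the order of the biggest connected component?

3

C is isolated — a component by itself.
Starting from E we can reach E, H. That is one component of size 2.
Starting from A we can reach A, D. That is one component of size 2.
Starting from B we can reach B, F, G. That is one component of size 3.
The largest has 3 vertices.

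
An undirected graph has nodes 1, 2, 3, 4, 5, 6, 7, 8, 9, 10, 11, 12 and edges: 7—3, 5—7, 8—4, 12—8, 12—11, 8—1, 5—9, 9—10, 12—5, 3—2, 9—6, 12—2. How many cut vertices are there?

4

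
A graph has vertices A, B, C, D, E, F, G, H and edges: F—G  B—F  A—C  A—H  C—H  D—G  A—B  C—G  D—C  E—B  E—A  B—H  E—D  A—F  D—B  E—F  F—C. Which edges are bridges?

The edges on the cycle E-A-C-G-D-E are not bridges since each lies on that cycle.
Every edge lies on some cycle, so there are no bridges.

none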